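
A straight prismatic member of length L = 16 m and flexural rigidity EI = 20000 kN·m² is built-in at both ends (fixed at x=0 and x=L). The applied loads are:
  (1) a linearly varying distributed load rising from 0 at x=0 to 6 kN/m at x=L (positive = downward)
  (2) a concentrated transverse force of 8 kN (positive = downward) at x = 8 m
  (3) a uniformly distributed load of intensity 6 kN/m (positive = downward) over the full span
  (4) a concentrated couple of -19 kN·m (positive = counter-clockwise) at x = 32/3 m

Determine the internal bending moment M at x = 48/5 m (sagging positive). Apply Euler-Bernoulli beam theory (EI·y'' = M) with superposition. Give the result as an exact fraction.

M(48/5) = 33299/375 kN·m

Load 1 — triangular load w₀=6 kN/m (0→w₀ over full span):
  M_1 = 3w₀Lx/20 - w₀L²/30 - w₀x³/(6L) = 3·6·16·(48/5)/20 - 6·16²/30 - 6·(48/5)³/(6·16) = 3968/125 kN·m
Load 2 — point force P=8 kN at a=8 m (b=L-a=8):
  M_2 = Pa²(a+3b)(L-x)/L³ - Pa²b/L²  [x>a] = 8·8²·(8+3·8)·(16-(48/5))/16³ - 8·8²·8/16² = 48/5 kN·m
Load 3 — uniform load w=6 kN/m over full span:
  M_3 = wLx/2 - wL²/12 - wx²/2 = 6·16·(48/5)/2 - 6·16²/12 - 6·(48/5)²/2 = 1408/25 kN·m
Load 4 — applied couple M₀=-19 kN·m at a=32/3 m (b=L-a=16/3):
  M_4 = R_Ax - M_A  [x≤a] with R_A=-19/12, M_A=-19/3 = (-19/12)·(48/5) - (-19/3) = -133/15 kN·m
Superposition: M = Σ M_i = 33299/375 kN·m ≈ 88.797333 kN·m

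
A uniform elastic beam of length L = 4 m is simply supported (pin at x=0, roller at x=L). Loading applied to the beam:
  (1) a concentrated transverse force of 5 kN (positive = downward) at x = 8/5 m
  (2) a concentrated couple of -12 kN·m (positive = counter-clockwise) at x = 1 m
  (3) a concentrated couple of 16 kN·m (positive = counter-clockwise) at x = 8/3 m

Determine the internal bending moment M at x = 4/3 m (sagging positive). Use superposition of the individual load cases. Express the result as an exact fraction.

Load 1 — point force P=5 kN at a=8/5 m (b=L-a=12/5):
  M_1 = Pbx/L  [x≤a] = 5·(12/5)·(4/3)/4 = 4 kN·m
Load 2 — applied couple M₀=-12 kN·m at a=1 m (b=L-a=3):
  M_2 = M₀x/L - M₀  [x>a] = (-12)·(4/3)/4 - (-12) = 8 kN·m
Load 3 — applied couple M₀=16 kN·m at a=8/3 m (b=L-a=4/3):
  M_3 = M₀x/L  [x≤a] = 16·(4/3)/4 = 16/3 kN·m
Superposition: M = Σ M_i = 52/3 kN·m ≈ 17.333333 kN·m

M(4/3) = 52/3 kN·m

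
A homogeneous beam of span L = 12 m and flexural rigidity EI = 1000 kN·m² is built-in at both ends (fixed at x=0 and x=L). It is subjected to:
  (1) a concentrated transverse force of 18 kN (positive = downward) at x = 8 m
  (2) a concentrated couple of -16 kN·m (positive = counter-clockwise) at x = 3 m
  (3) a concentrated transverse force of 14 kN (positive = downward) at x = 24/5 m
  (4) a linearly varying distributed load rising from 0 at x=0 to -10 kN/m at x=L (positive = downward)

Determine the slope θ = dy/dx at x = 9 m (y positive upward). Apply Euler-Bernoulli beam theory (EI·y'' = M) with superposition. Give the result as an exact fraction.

θ(9) = 2541/2000000 rad

Load 1 — point force P=18 kN at a=8 m (b=L-a=4):
  θ_1 = Pa²(L-x)(2bL-(3b+a)(L-x))/(2L³EI)  [x>a] = 18·8²·(12-9)·(2·4·12-(3·4+8)·(12-9))/(2·12³·1000) = 9/250 rad
Load 2 — applied couple M₀=-16 kN·m at a=3 m (b=L-a=9):
  θ_2 = (R_Ax²/2 - M_Ax - M₀(x-a))/EI  [x>a] with R_A=-3/2, M_A=3 = ((-3/2)·9²/2 - 3·9 - (-16)·(9-3))/1000 = 33/4000 rad
Load 3 — point force P=14 kN at a=24/5 m (b=L-a=36/5):
  θ_3 = Pa²(L-x)(2bL-(3b+a)(L-x))/(2L³EI)  [x>a] = 14·(24/5)²·(12-9)·(2·(36/5)·12-(3·(36/5)+(24/5))·(12-9))/(2·12³·1000) = 819/31250 rad
Load 4 — triangular load w₀=-10 kN/m (0→w₀ over full span):
  θ_4 = -w₀(2x(L-x)(L-2x)(x+2L)+x²(L-x)²)/(120LEI) = -(-10)·(2·9·(12-9)·(12-2·9)·(9+2·12)+9²·(12-9)²)/(120·12·1000) = -1107/16000 rad
Superposition: θ = Σ θ_i = 2541/2000000 rad ≈ 0.001270 rad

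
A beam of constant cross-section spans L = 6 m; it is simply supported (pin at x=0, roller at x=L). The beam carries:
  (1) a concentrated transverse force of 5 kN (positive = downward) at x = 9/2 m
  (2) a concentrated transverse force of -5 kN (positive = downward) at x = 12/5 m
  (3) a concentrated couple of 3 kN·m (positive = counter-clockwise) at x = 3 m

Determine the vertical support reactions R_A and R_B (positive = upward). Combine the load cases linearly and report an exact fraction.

Load 1 — point force P=5 kN at a=9/2 m (b=L-a=3/2):
  R_A = Pb/L = 5·(3/2)/6 = 5/4 kN
  R_B = Pa/L = 5·(9/2)/6 = 15/4 kN
Load 2 — point force P=-5 kN at a=12/5 m (b=L-a=18/5):
  R_A = Pb/L = (-5)·(18/5)/6 = -3 kN
  R_B = Pa/L = (-5)·(12/5)/6 = -2 kN
Load 3 — applied couple M₀=3 kN·m at a=3 m (b=L-a=3):
  R_A = M₀/L = 3/6 = 1/2 kN
  R_B = -M₀/L = -3/6 = -1/2 kN
Superposition: R_A = -5/4 kN, R_B = 5/4 kN

R_A = -5/4 kN, R_B = 5/4 kN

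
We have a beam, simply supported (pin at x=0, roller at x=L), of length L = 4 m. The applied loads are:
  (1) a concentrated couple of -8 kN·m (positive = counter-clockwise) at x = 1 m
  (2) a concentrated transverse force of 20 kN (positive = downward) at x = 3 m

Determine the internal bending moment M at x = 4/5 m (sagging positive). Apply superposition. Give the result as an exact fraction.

M(4/5) = 12/5 kN·m

Load 1 — applied couple M₀=-8 kN·m at a=1 m (b=L-a=3):
  M_1 = M₀x/L  [x≤a] = (-8)·(4/5)/4 = -8/5 kN·m
Load 2 — point force P=20 kN at a=3 m (b=L-a=1):
  M_2 = Pbx/L  [x≤a] = 20·1·(4/5)/4 = 4 kN·m
Superposition: M = Σ M_i = 12/5 kN·m ≈ 2.400000 kN·m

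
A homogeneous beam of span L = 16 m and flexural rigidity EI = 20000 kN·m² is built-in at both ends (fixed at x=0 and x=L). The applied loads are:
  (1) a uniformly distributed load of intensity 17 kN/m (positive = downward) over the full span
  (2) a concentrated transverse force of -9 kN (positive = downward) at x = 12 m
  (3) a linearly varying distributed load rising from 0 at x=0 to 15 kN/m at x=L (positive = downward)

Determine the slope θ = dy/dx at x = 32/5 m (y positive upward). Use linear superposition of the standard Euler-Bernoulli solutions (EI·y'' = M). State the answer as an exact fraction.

Load 1 — uniform load w=17 kN/m over full span:
  θ_1 = -wx(L-x)(L-2x)/(12EI) = -17·(32/5)·(16-(32/5))·(16-2·(32/5))/(12·20000) = -1088/78125 rad
Load 2 — point force P=-9 kN at a=12 m (b=L-a=4):
  θ_2 = -Pb²x(2aL-(3a+b)x)/(2L³EI)  [x≤a] = -(-9)·4²·(32/5)·(2·12·16-(3·12+4)·(32/5))/(2·16³·20000) = 9/12500 rad
Load 3 — triangular load w₀=15 kN/m (0→w₀ over full span):
  θ_3 = -w₀(2x(L-x)(L-2x)(x+2L)+x²(L-x)²)/(120LEI) = -15·(2·(32/5)·(16-(32/5))·(16-2·(32/5))·((32/5)+2·16)+(32/5)²·(16-(32/5))²)/(120·16·20000) = -576/78125 rad
Superposition: θ = Σ θ_i = -6431/312500 rad ≈ -0.020579 rad

θ(32/5) = -6431/312500 rad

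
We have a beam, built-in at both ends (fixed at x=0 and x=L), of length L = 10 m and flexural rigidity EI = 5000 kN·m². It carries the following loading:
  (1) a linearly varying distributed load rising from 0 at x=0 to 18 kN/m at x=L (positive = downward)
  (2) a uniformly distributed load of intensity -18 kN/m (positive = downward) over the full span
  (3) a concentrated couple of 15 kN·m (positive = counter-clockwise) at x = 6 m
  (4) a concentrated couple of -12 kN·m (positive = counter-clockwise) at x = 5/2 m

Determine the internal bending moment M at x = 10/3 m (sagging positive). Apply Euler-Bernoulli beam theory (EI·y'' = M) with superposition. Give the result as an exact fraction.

M(10/3) = -4223/180 kN·m

Load 1 — triangular load w₀=18 kN/m (0→w₀ over full span):
  M_1 = 3w₀Lx/20 - w₀L²/30 - w₀x³/(6L) = 3·18·10·(10/3)/20 - 18·10²/30 - 18·(10/3)³/(6·10) = 170/9 kN·m
Load 2 — uniform load w=-18 kN/m over full span:
  M_2 = wLx/2 - wL²/12 - wx²/2 = (-18)·10·(10/3)/2 - (-18)·10²/12 - (-18)·(10/3)²/2 = -50 kN·m
Load 3 — applied couple M₀=15 kN·m at a=6 m (b=L-a=4):
  M_3 = R_Ax - M_A  [x≤a] with R_A=54/25, M_A=24/5 = (54/25)·(10/3) - (24/5) = 12/5 kN·m
Load 4 — applied couple M₀=-12 kN·m at a=5/2 m (b=L-a=15/2):
  M_4 = R_Ax - M_A - M₀  [x>a] with R_A=-27/20, M_A=9/4 = (-27/20)·(10/3) - (9/4) - (-12) = 21/4 kN·m
Superposition: M = Σ M_i = -4223/180 kN·m ≈ -23.461111 kN·m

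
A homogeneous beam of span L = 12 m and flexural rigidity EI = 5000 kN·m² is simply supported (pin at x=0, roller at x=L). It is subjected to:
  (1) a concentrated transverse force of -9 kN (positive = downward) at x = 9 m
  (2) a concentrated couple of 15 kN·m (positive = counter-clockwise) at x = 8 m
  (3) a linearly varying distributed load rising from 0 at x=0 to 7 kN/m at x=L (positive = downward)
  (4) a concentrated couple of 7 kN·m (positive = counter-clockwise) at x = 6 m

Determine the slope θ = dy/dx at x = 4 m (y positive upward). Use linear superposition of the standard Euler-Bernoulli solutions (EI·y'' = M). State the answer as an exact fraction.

θ(4) = -38027/1800000 rad

Load 1 — point force P=-9 kN at a=9 m (b=L-a=3):
  θ_1 = -Pb(L²-b²-3x²)/(6LEI)  [x≤a] = -(-9)·3·(12²-3²-3·4²)/(6·12·5000) = 261/40000 rad
Load 2 — applied couple M₀=15 kN·m at a=8 m (b=L-a=4):
  θ_2 = (M₀x²/(2L)+C₁)/EI  [x≤a] with C₁=M₀(3b²-L²)/(6L)=-20 = (15·4²/(2·12)+(-20))/5000 = -1/500 rad
Load 3 — triangular load w₀=7 kN/m (0→w₀ over full span):
  θ_3 = -w₀(7L⁴-30L²x²+15x⁴)/(360LEI) = -7·(7·12⁴-30·12²·4²+15·4⁴)/(360·12·5000) = -728/28125 rad
Load 4 — applied couple M₀=7 kN·m at a=6 m (b=L-a=6):
  θ_4 = (M₀x²/(2L)+C₁)/EI  [x≤a] with C₁=M₀(3b²-L²)/(6L)=-7/2 = (7·4²/(2·12)+(-7/2))/5000 = 7/30000 rad
Superposition: θ = Σ θ_i = -38027/1800000 rad ≈ -0.021126 rad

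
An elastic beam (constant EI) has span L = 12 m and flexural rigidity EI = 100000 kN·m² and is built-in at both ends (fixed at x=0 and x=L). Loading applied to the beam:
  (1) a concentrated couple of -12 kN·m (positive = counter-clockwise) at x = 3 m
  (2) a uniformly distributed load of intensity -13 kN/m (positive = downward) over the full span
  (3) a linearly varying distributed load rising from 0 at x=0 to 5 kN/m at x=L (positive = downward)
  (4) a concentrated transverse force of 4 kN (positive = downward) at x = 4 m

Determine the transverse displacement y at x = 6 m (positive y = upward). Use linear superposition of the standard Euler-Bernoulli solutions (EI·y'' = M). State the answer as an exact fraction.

Load 1 — applied couple M₀=-12 kN·m at a=3 m (b=L-a=9):
  y_1 = (R_Ax³/6 - M_Ax²/2 - M₀(x-a)²/2)/EI  [x>a] with R_A=-9/8, M_A=9/4 = ((-9/8)·6³/6 - (9/4)·6²/2 - (-12)·(6-3)²/2)/100000 = -27/100000 m
Load 2 — uniform load w=-13 kN/m over full span:
  y_2 = -wx²(L-x)²/(24EI) = -(-13)·6²·(12-6)²/(24·100000) = 351/50000 m
Load 3 — triangular load w₀=5 kN/m (0→w₀ over full span):
  y_3 = -w₀x²(L-x)²(x+2L)/(120LEI) = -5·6²·(12-6)²·(6+2·12)/(120·12·100000) = -27/20000 m
Load 4 — point force P=4 kN at a=4 m (b=L-a=8):
  y_4 = -Pa²(L-x)²(3bL-(3b+a)(L-x))/(6L³EI)  [x>a] = -4·4²·(12-6)²·(3·8·12-(3·8+4)·(12-6))/(6·12³·100000) = -1/3750 m
Superposition: y = Σ y_i = 77/15000 m ≈ 0.005133 m

y(6) = 77/15000 m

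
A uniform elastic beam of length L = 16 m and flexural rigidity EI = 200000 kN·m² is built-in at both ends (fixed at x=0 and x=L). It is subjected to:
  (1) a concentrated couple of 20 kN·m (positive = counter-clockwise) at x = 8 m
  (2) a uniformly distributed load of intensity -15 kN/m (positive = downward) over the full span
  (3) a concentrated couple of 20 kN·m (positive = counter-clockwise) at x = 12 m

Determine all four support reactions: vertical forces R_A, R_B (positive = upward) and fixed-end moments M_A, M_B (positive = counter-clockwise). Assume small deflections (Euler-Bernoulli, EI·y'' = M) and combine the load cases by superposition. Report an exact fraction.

R_A = -3735/32 kN, M_A = -1235/4 kN·m, R_B = -3945/32 kN, M_B = 1285/4 kN·m

Load 1 — applied couple M₀=20 kN·m at a=8 m (b=L-a=8):
  R_A = 6M₀ab/L³ = 6·20·8·8/16³ = 15/8 kN
  M_A = M₀b(2a-b)/L² = 20·8·(2·8-8)/16² = 5 kN·m
  R_B = -6M₀ab/L³ = -6·20·8·8/16³ = -15/8 kN
  M_B = M₀a(2b-a)/L² = 20·8·(2·8-8)/16² = 5 kN·m
Load 2 — uniform load w=-15 kN/m over full span:
  R_A = wL/2 = (-15)·16/2 = -120 kN
  M_A = wL²/12 = (-15)·16²/12 = -320 kN·m
  R_B = wL/2 = (-15)·16/2 = -120 kN
  M_B = -wL²/12 = -(-15)·16²/12 = 320 kN·m
Load 3 — applied couple M₀=20 kN·m at a=12 m (b=L-a=4):
  R_A = 6M₀ab/L³ = 6·20·12·4/16³ = 45/32 kN
  M_A = M₀b(2a-b)/L² = 20·4·(2·12-4)/16² = 25/4 kN·m
  R_B = -6M₀ab/L³ = -6·20·12·4/16³ = -45/32 kN
  M_B = M₀a(2b-a)/L² = 20·12·(2·4-12)/16² = -15/4 kN·m
Superposition: R_A = -3735/32 kN, M_A = -1235/4 kN·m, R_B = -3945/32 kN, M_B = 1285/4 kN·m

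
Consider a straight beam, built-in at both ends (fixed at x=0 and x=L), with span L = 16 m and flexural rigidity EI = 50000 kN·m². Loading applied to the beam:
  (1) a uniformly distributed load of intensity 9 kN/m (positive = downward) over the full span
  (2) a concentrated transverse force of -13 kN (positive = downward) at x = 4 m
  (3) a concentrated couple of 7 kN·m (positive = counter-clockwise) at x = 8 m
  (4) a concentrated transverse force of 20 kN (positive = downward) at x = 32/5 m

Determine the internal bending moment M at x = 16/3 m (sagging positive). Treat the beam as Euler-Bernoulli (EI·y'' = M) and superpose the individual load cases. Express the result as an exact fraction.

M(16/3) = 11531/150 kN·m

Load 1 — uniform load w=9 kN/m over full span:
  M_1 = wLx/2 - wL²/12 - wx²/2 = 9·16·(16/3)/2 - 9·16²/12 - 9·(16/3)²/2 = 64 kN·m
Load 2 — point force P=-13 kN at a=4 m (b=L-a=12):
  M_2 = Pa²(a+3b)(L-x)/L³ - Pa²b/L²  [x>a] = (-13)·4²·(4+3·12)·(16-(16/3))/16³ - (-13)·4²·12/16² = -143/12 kN·m
Load 3 — applied couple M₀=7 kN·m at a=8 m (b=L-a=8):
  M_3 = R_Ax - M_A  [x≤a] with R_A=21/32, M_A=7/4 = (21/32)·(16/3) - (7/4) = 7/4 kN·m
Load 4 — point force P=20 kN at a=32/5 m (b=L-a=48/5):
  M_4 = Pb²(3a+b)x/L³ - Pab²/L²  [x≤a] = 20·(48/5)²·(3·(32/5)+(48/5))·(16/3)/16³ - 20·(32/5)·(48/5)²/16² = 576/25 kN·m
Superposition: M = Σ M_i = 11531/150 kN·m ≈ 76.873333 kN·m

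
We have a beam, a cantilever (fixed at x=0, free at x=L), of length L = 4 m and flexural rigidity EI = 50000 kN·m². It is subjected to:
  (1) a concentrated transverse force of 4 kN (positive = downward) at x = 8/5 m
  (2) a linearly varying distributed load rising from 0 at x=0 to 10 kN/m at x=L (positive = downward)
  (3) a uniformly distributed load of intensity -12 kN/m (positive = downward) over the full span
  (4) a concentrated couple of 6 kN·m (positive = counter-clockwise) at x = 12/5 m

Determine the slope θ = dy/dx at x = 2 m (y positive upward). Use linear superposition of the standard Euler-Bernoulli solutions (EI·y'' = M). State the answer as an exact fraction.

Load 1 — point force P=4 kN at a=8/5 m (b=L-a=12/5):
  θ_1 = -Pa²/(2EI)  [x>a] = -4·(8/5)²/(2·50000) = -8/78125 rad
Load 2 — triangular load w₀=10 kN/m (0→w₀ over full span):
  θ_2 = (w₀Lx²/4-w₀L²x/3-w₀x⁴/(24L))/EI = (10·4·2²/4-10·4²·2/3-10·2⁴/(24·4))/50000 = -41/30000 rad
Load 3 — uniform load w=-12 kN/m over full span:
  θ_3 = -wx(x²-3Lx+3L²)/(6EI) = -(-12)·2·(2²-3·4·2+3·4²)/(6·50000) = 7/3125 rad
Load 4 — applied couple M₀=6 kN·m at a=12/5 m (b=L-a=8/5):
  θ_4 = M₀x/EI  [x≤a] = 6·2/50000 = 3/12500 rad
Superposition: θ = Σ θ_i = 3791/3750000 rad ≈ 0.001011 rad

θ(2) = 3791/3750000 rad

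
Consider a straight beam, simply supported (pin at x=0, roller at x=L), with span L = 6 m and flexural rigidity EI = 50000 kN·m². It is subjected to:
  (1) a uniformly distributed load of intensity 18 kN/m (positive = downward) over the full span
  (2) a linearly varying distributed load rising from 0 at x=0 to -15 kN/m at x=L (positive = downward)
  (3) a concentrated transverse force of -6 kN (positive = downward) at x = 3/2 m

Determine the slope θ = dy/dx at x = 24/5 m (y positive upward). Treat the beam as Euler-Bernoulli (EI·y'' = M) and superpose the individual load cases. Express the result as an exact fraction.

θ(24/5) = 26577/20000000 rad

Load 1 — uniform load w=18 kN/m over full span:
  θ_1 = -w(L³-6Lx²+4x³)/(24EI) = -18·(6³-6·6·(24/5)²+4·(24/5)³)/(24·50000) = 8019/3125000 rad
Load 2 — triangular load w₀=-15 kN/m (0→w₀ over full span):
  θ_2 = -w₀(7L⁴-30L²x²+15x⁴)/(360LEI) = -(-15)·(7·6⁴-30·6²·(24/5)²+15·(24/5)⁴)/(360·6·50000) = -6813/6250000 rad
Load 3 — point force P=-6 kN at a=3/2 m (b=L-a=9/2):
  θ_3 = -Pa(2L²-6Lx+3x²+a²)/(6LEI)  [x>a] = -(-6)·(3/2)·(2·6²-6·6·(24/5)+3·(24/5)²+(3/2)²)/(6·6·50000) = -2943/20000000 rad
Superposition: θ = Σ θ_i = 26577/20000000 rad ≈ 0.001329 rad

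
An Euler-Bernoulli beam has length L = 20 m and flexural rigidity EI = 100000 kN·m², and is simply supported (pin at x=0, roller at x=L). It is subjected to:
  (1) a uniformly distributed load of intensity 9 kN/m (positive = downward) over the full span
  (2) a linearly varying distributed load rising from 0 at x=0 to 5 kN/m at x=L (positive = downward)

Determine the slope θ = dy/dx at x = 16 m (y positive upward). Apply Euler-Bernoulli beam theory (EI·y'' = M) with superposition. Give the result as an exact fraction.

Load 1 — uniform load w=9 kN/m over full span:
  θ_1 = -w(L³-6Lx²+4x³)/(24EI) = -9·(20³-6·20·16²+4·16³)/(24·100000) = 297/12500 rad
Load 2 — triangular load w₀=5 kN/m (0→w₀ over full span):
  θ_2 = -w₀(7L⁴-30L²x²+15x⁴)/(360LEI) = -5·(7·20⁴-30·20²·16²+15·16⁴)/(360·20·100000) = 757/112500 rad
Superposition: θ = Σ θ_i = 343/11250 rad ≈ 0.030489 rad

θ(16) = 343/11250 rad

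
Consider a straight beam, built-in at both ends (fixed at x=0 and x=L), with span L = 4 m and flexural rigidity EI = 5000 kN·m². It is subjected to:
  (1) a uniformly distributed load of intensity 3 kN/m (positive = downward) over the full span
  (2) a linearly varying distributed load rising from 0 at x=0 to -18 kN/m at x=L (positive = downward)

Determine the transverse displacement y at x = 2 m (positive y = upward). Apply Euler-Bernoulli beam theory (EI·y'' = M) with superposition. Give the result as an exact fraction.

y(2) = 1/1250 m

Load 1 — uniform load w=3 kN/m over full span:
  y_1 = -wx²(L-x)²/(24EI) = -3·2²·(4-2)²/(24·5000) = -1/2500 m
Load 2 — triangular load w₀=-18 kN/m (0→w₀ over full span):
  y_2 = -w₀x²(L-x)²(x+2L)/(120LEI) = -(-18)·2²·(4-2)²·(2+2·4)/(120·4·5000) = 3/2500 m
Superposition: y = Σ y_i = 1/1250 m ≈ 0.000800 m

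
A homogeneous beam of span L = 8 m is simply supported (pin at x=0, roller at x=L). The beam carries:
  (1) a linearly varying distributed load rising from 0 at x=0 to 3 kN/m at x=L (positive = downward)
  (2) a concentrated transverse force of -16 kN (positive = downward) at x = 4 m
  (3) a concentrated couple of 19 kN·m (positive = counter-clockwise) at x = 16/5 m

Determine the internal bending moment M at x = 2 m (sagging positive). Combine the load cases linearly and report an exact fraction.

Load 1 — triangular load w₀=3 kN/m (0→w₀ over full span):
  M_1 = w₀Lx/6 - w₀x³/(6L) = 3·8·2/6 - 3·2³/(6·8) = 15/2 kN·m
Load 2 — point force P=-16 kN at a=4 m (b=L-a=4):
  M_2 = Pbx/L  [x≤a] = (-16)·4·2/8 = -16 kN·m
Load 3 — applied couple M₀=19 kN·m at a=16/5 m (b=L-a=24/5):
  M_3 = M₀x/L  [x≤a] = 19·2/8 = 19/4 kN·m
Superposition: M = Σ M_i = -15/4 kN·m ≈ -3.750000 kN·m

M(2) = -15/4 kN·m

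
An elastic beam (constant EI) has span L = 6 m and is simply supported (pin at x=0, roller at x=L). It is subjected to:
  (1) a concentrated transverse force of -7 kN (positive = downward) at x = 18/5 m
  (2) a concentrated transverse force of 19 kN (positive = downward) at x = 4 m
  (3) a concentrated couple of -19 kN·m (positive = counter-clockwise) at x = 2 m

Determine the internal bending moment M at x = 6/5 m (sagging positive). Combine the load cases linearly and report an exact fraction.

M(6/5) = 11/25 kN·m

Load 1 — point force P=-7 kN at a=18/5 m (b=L-a=12/5):
  M_1 = Pbx/L  [x≤a] = (-7)·(12/5)·(6/5)/6 = -84/25 kN·m
Load 2 — point force P=19 kN at a=4 m (b=L-a=2):
  M_2 = Pbx/L  [x≤a] = 19·2·(6/5)/6 = 38/5 kN·m
Load 3 — applied couple M₀=-19 kN·m at a=2 m (b=L-a=4):
  M_3 = M₀x/L  [x≤a] = (-19)·(6/5)/6 = -19/5 kN·m
Superposition: M = Σ M_i = 11/25 kN·m ≈ 0.440000 kN·m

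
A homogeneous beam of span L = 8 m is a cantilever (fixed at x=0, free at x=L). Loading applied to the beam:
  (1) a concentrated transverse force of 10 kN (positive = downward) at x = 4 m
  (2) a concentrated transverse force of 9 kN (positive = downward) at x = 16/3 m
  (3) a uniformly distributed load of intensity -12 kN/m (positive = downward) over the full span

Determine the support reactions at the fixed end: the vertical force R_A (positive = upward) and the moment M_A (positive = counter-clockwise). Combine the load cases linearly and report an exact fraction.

Load 1 — point force P=10 kN at a=4 m (b=L-a=4):
  R_A = P = 10 kN
  M_A = Pa = 10·4 = 40 kN·m
Load 2 — point force P=9 kN at a=16/3 m (b=L-a=8/3):
  R_A = P = 9 kN
  M_A = Pa = 9·(16/3) = 48 kN·m
Load 3 — uniform load w=-12 kN/m over full span:
  R_A = wL = (-12)·8 = -96 kN
  M_A = wL²/2 = (-12)·8²/2 = -384 kN·m
Superposition: R_A = -77 kN, M_A = -296 kN·m

R_A = -77 kN, M_A = -296 kN·m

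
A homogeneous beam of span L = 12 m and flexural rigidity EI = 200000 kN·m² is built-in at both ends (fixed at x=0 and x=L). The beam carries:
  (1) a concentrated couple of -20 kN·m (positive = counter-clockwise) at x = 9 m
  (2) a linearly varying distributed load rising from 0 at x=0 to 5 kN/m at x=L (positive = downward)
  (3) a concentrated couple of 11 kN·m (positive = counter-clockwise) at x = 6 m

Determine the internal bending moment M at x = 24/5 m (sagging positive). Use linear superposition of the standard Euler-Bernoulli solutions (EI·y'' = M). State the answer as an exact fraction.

Load 1 — applied couple M₀=-20 kN·m at a=9 m (b=L-a=3):
  M_1 = R_Ax - M_A  [x≤a] with R_A=-15/8, M_A=-25/4 = (-15/8)·(24/5) - (-25/4) = -11/4 kN·m
Load 2 — triangular load w₀=5 kN/m (0→w₀ over full span):
  M_2 = 3w₀Lx/20 - w₀L²/30 - w₀x³/(6L) = 3·5·12·(24/5)/20 - 5·12²/30 - 5·(24/5)³/(6·12) = 288/25 kN·m
Load 3 — applied couple M₀=11 kN·m at a=6 m (b=L-a=6):
  M_3 = R_Ax - M_A  [x≤a] with R_A=11/8, M_A=11/4 = (11/8)·(24/5) - (11/4) = 77/20 kN·m
Superposition: M = Σ M_i = 631/50 kN·m ≈ 12.620000 kN·m

M(24/5) = 631/50 kN·m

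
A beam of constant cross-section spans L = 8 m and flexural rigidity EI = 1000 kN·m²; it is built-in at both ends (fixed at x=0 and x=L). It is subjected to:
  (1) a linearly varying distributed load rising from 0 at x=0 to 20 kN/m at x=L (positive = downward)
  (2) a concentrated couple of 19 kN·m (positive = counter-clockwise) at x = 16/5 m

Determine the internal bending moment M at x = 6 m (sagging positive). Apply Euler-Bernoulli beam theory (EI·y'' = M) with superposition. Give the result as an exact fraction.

M(6) = 793/75 kN·m

Load 1 — triangular load w₀=20 kN/m (0→w₀ over full span):
  M_1 = 3w₀Lx/20 - w₀L²/30 - w₀x³/(6L) = 3·20·8·6/20 - 20·8²/30 - 20·6³/(6·8) = 34/3 kN·m
Load 2 — applied couple M₀=19 kN·m at a=16/5 m (b=L-a=24/5):
  M_2 = R_Ax - M_A - M₀  [x>a] with R_A=171/50, M_A=57/25 = (171/50)·6 - (57/25) - 19 = -19/25 kN·m
Superposition: M = Σ M_i = 793/75 kN·m ≈ 10.573333 kN·m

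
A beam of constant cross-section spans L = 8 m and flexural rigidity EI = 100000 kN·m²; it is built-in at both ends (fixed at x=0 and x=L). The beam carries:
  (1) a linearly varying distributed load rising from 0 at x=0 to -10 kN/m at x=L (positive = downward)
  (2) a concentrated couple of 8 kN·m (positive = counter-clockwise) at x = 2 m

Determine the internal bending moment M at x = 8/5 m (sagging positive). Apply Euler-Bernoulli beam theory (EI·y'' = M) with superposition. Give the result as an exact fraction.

M(8/5) = 943/150 kN·m

Load 1 — triangular load w₀=-10 kN/m (0→w₀ over full span):
  M_1 = 3w₀Lx/20 - w₀L²/30 - w₀x³/(6L) = 3·(-10)·8·(8/5)/20 - (-10)·8²/30 - (-10)·(8/5)³/(6·8) = 224/75 kN·m
Load 2 — applied couple M₀=8 kN·m at a=2 m (b=L-a=6):
  M_2 = R_Ax - M_A  [x≤a] with R_A=9/8, M_A=-3/2 = (9/8)·(8/5) - (-3/2) = 33/10 kN·m
Superposition: M = Σ M_i = 943/150 kN·m ≈ 6.286667 kN·m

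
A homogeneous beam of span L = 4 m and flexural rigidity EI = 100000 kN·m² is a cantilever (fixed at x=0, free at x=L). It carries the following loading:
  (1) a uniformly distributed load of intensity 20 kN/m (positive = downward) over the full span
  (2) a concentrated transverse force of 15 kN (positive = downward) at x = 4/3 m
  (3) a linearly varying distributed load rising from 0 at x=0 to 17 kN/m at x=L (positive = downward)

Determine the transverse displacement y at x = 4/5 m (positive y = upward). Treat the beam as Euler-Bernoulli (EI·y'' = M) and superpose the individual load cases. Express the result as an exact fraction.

y(4/5) = -37089/48828125 m

Load 1 — uniform load w=20 kN/m over full span:
  y_1 = -wx²(x²-4Lx+6L²)/(24EI) = -20·(4/5)²·((4/5)²-4·4·(4/5)+6·4²)/(24·100000) = -524/1171875 m
Load 2 — point force P=15 kN at a=4/3 m (b=L-a=8/3):
  y_2 = -Px²(3a-x)/(6EI)  [x≤a] = -15·(4/5)²·(3·(4/3)-(4/5))/(6·100000) = -4/78125 m
Load 3 — triangular load w₀=17 kN/m (0→w₀ over full span):
  y_3 = (w₀Lx³/12-w₀L²x²/6-w₀x⁵/(120L))/EI = (17·4·(4/5)³/12-17·4²·(4/5)²/6-17·(4/5)⁵/(120·4))/100000 = -38267/146484375 m
Superposition: y = Σ y_i = -37089/48828125 m ≈ -0.000760 m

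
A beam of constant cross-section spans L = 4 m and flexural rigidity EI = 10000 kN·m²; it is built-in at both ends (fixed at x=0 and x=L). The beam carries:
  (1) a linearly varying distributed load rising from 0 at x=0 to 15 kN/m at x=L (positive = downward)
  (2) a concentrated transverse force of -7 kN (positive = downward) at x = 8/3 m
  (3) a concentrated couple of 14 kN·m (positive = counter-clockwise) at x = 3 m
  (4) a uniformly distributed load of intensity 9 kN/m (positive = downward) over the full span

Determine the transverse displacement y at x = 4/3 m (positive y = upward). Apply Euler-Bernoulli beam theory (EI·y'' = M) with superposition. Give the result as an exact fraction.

y(4/3) = -21071/21870000 m

Load 1 — triangular load w₀=15 kN/m (0→w₀ over full span):
  y_1 = -w₀x²(L-x)²(x+2L)/(120LEI) = -15·(4/3)²·(4-(4/3))²·((4/3)+2·4)/(120·4·10000) = -56/151875 m
Load 2 — point force P=-7 kN at a=8/3 m (b=L-a=4/3):
  y_2 = -Pb²x²(3aL-(3a+b)x)/(6L³EI)  [x≤a] = -(-7)·(4/3)²·(4/3)²·(3·(8/3)·4-(3·(8/3)+(4/3))·(4/3))/(6·4³·10000) = 154/1366875 m
Load 3 — applied couple M₀=14 kN·m at a=3 m (b=L-a=1):
  y_3 = (R_Ax³/6 - M_Ax²/2)/EI  [x≤a] with R_A=63/16, M_A=35/8 = ((63/16)·(4/3)³/6 - (35/8)·(4/3)²/2)/10000 = -7/30000 m
Load 4 — uniform load w=9 kN/m over full span:
  y_4 = -wx²(L-x)²/(24EI) = -9·(4/3)²·(4-(4/3))²/(24·10000) = -8/16875 m
Superposition: y = Σ y_i = -21071/21870000 m ≈ -0.000963 m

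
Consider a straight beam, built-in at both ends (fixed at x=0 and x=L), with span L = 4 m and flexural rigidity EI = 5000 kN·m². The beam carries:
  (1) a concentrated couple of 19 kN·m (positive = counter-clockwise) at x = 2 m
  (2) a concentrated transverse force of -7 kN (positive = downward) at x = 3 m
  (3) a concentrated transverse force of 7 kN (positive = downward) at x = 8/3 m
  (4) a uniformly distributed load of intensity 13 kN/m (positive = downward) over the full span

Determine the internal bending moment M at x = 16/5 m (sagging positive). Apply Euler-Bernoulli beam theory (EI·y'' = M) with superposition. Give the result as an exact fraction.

Load 1 — applied couple M₀=19 kN·m at a=2 m (b=L-a=2):
  M_1 = R_Ax - M_A - M₀  [x>a] with R_A=57/8, M_A=19/4 = (57/8)·(16/5) - (19/4) - 19 = -19/20 kN·m
Load 2 — point force P=-7 kN at a=3 m (b=L-a=1):
  M_2 = Pa²(a+3b)(L-x)/L³ - Pa²b/L²  [x>a] = (-7)·3²·(3+3·1)·(4-(16/5))/4³ - (-7)·3²·1/4² = -63/80 kN·m
Load 3 — point force P=7 kN at a=8/3 m (b=L-a=4/3):
  M_3 = Pa²(a+3b)(L-x)/L³ - Pa²b/L²  [x>a] = 7·(8/3)²·((8/3)+3·(4/3))·(4-(16/5))/4³ - 7·(8/3)²·(4/3)/4² = 0 kN·m
Load 4 — uniform load w=13 kN/m over full span:
  M_4 = wLx/2 - wL²/12 - wx²/2 = 13·4·(16/5)/2 - 13·4²/12 - 13·(16/5)²/2 = -52/75 kN·m
Superposition: M = Σ M_i = -2917/1200 kN·m ≈ -2.430833 kN·m

M(16/5) = -2917/1200 kN·m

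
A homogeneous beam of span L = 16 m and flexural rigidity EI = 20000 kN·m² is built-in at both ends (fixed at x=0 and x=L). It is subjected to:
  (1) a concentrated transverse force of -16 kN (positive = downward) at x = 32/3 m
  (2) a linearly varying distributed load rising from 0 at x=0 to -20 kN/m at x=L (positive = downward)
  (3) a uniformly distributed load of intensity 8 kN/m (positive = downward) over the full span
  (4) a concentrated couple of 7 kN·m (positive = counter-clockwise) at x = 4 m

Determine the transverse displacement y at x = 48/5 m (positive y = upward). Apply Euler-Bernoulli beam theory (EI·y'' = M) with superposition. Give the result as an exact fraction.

Load 1 — point force P=-16 kN at a=32/3 m (b=L-a=16/3):
  y_1 = -Pb²x²(3aL-(3a+b)x)/(6L³EI)  [x≤a] = -(-16)·(16/3)²·(48/5)²·(3·(32/3)·16-(3·(32/3)+(16/3))·(48/5))/(6·16³·20000) = 1024/78125 m
Load 2 — triangular load w₀=-20 kN/m (0→w₀ over full span):
  y_2 = -w₀x²(L-x)²(x+2L)/(120LEI) = -(-20)·(48/5)²·(16-(48/5))²·((48/5)+2·16)/(120·16·20000) = 159744/1953125 m
Load 3 — uniform load w=8 kN/m over full span:
  y_3 = -wx²(L-x)²/(24EI) = -8·(48/5)²·(16-(48/5))²/(24·20000) = -24576/390625 m
Load 4 — applied couple M₀=7 kN·m at a=4 m (b=L-a=12):
  y_4 = (R_Ax³/6 - M_Ax²/2 - M₀(x-a)²/2)/EI  [x>a] with R_A=63/128, M_A=-21/16 = ((63/128)·(48/5)³/6 - (-21/16)·(48/5)²/2 - 7·((48/5)-4)²/2)/20000 = 91/78125 m
Superposition: y = Σ y_i = 64739/1953125 m ≈ 0.033146 m

y(48/5) = 64739/1953125 m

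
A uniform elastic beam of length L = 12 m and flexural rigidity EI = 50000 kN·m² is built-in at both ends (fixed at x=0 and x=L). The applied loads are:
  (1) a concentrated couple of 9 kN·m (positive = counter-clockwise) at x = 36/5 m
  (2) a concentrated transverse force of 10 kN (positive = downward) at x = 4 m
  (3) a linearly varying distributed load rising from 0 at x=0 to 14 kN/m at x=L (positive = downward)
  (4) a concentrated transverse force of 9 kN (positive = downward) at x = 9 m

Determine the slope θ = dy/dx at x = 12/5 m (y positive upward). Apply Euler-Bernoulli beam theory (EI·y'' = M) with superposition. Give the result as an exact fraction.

Load 1 — applied couple M₀=9 kN·m at a=36/5 m (b=L-a=24/5):
  θ_1 = (R_Ax²/2 - M_Ax)/EI  [x≤a] with R_A=27/25, M_A=72/25 = ((27/25)·(12/5)²/2 - (72/25)·(12/5))/50000 = -297/3906250 rad
Load 2 — point force P=10 kN at a=4 m (b=L-a=8):
  θ_2 = -Pb²x(2aL-(3a+b)x)/(2L³EI)  [x≤a] = -10·8²·(12/5)·(2·4·12-(3·4+8)·(12/5))/(2·12³·50000) = -4/9375 rad
Load 3 — triangular load w₀=14 kN/m (0→w₀ over full span):
  θ_3 = -w₀(2x(L-x)(L-2x)(x+2L)+x²(L-x)²)/(120LEI) = -14·(2·(12/5)·(12-(12/5))·(12-2·(12/5))·((12/5)+2·12)+(12/5)²·(12-(12/5))²)/(120·12·50000) = -3528/1953125 rad
Load 4 — point force P=9 kN at a=9 m (b=L-a=3):
  θ_4 = -Pb²x(2aL-(3a+b)x)/(2L³EI)  [x≤a] = -9·3²·(12/5)·(2·9·12-(3·9+3)·(12/5))/(2·12³·50000) = -81/500000 rad
Superposition: θ = Σ θ_i = -463319/187500000 rad ≈ -0.002471 rad

θ(12/5) = -463319/187500000 rad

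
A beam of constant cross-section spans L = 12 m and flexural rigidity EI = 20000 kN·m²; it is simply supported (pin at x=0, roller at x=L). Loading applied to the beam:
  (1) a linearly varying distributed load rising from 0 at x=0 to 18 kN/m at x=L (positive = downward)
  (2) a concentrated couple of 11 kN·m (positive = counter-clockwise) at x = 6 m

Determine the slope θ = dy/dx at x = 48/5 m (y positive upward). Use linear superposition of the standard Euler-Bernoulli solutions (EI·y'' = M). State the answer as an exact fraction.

θ(48/5) = 650473/25000000 rad

Load 1 — triangular load w₀=18 kN/m (0→w₀ over full span):
  θ_1 = -w₀(7L⁴-30L²x²+15x⁴)/(360LEI) = -18·(7·12⁴-30·12²·(48/5)²+15·(48/5)⁴)/(360·12·20000) = 20439/781250 rad
Load 2 — applied couple M₀=11 kN·m at a=6 m (b=L-a=6):
  θ_2 = (M₀x²/(2L)-M₀(x-a)+C₁)/EI  [x>a] with C₁=M₀(3b²-L²)/(6L)=-11/2 = (11·(48/5)²/(2·12)-11·((48/5)-6)+(-11/2))/20000 = -143/1000000 rad
Superposition: θ = Σ θ_i = 650473/25000000 rad ≈ 0.026019 rad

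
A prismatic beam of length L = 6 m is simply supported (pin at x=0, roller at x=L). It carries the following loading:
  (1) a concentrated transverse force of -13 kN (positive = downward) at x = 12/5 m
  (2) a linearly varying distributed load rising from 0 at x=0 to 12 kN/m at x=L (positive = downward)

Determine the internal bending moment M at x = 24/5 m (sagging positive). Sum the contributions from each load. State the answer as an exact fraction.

M(24/5) = 1812/125 kN·m

Load 1 — point force P=-13 kN at a=12/5 m (b=L-a=18/5):
  M_1 = Pa(L-x)/L  [x>a] = (-13)·(12/5)·(6-(24/5))/6 = -156/25 kN·m
Load 2 — triangular load w₀=12 kN/m (0→w₀ over full span):
  M_2 = w₀Lx/6 - w₀x³/(6L) = 12·6·(24/5)/6 - 12·(24/5)³/(6·6) = 2592/125 kN·m
Superposition: M = Σ M_i = 1812/125 kN·m ≈ 14.496000 kN·m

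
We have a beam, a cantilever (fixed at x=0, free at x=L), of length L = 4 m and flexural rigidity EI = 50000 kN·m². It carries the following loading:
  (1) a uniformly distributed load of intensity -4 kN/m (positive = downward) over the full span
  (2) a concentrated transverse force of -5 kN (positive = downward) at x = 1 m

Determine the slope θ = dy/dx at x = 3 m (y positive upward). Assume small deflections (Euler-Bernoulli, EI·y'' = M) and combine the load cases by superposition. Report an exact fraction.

θ(3) = 89/100000 rad

Load 1 — uniform load w=-4 kN/m over full span:
  θ_1 = -wx(x²-3Lx+3L²)/(6EI) = -(-4)·3·(3²-3·4·3+3·4²)/(6·50000) = 21/25000 rad
Load 2 — point force P=-5 kN at a=1 m (b=L-a=3):
  θ_2 = -Pa²/(2EI)  [x>a] = -(-5)·1²/(2·50000) = 1/20000 rad
Superposition: θ = Σ θ_i = 89/100000 rad ≈ 0.000890 rad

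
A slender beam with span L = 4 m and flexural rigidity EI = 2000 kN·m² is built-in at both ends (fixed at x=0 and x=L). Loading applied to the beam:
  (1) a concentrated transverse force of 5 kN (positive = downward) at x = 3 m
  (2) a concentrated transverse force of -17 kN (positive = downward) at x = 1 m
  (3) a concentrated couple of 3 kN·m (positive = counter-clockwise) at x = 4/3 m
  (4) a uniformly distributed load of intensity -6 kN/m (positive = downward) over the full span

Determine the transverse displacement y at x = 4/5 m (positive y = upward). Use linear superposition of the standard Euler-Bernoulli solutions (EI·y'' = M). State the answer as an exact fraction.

Load 1 — point force P=5 kN at a=3 m (b=L-a=1):
  y_1 = -Pb²x²(3aL-(3a+b)x)/(6L³EI)  [x≤a] = -5·1²·(4/5)²·(3·3·4-(3·3+1)·(4/5))/(6·4³·2000) = -7/60000 m
Load 2 — point force P=-17 kN at a=1 m (b=L-a=3):
  y_2 = -Pb²x²(3aL-(3a+b)x)/(6L³EI)  [x≤a] = -(-17)·3²·(4/5)²·(3·1·4-(3·1+3)·(4/5))/(6·4³·2000) = 459/500000 m
Load 3 — applied couple M₀=3 kN·m at a=4/3 m (b=L-a=8/3):
  y_3 = (R_Ax³/6 - M_Ax²/2)/EI  [x≤a] with R_A=1, M_A=0 = (1·(4/5)³/6 - 0·(4/5)²/2)/2000 = 2/46875 m
Load 4 — uniform load w=-6 kN/m over full span:
  y_4 = -wx²(L-x)²/(24EI) = -(-6)·(4/5)²·(4-(4/5))²/(24·2000) = 64/78125 m
Superposition: y = Σ y_i = 2079/1250000 m ≈ 0.001663 m

y(4/5) = 2079/1250000 m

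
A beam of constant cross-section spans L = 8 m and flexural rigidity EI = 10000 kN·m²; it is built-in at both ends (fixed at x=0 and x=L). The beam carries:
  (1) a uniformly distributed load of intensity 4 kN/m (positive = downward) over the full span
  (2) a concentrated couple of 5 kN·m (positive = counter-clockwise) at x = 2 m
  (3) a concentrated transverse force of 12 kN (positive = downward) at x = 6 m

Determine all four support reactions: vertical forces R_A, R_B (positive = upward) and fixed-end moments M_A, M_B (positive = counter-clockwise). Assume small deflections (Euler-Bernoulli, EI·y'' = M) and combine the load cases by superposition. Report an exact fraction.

R_A = 1189/64 kN, M_A = 1195/48 kN·m, R_B = 1627/64 kN, M_B = -1597/48 kN·m

Load 1 — uniform load w=4 kN/m over full span:
  R_A = wL/2 = 4·8/2 = 16 kN
  M_A = wL²/12 = 4·8²/12 = 64/3 kN·m
  R_B = wL/2 = 4·8/2 = 16 kN
  M_B = -wL²/12 = -4·8²/12 = -64/3 kN·m
Load 2 — applied couple M₀=5 kN·m at a=2 m (b=L-a=6):
  R_A = 6M₀ab/L³ = 6·5·2·6/8³ = 45/64 kN
  M_A = M₀b(2a-b)/L² = 5·6·(2·2-6)/8² = -15/16 kN·m
  R_B = -6M₀ab/L³ = -6·5·2·6/8³ = -45/64 kN
  M_B = M₀a(2b-a)/L² = 5·2·(2·6-2)/8² = 25/16 kN·m
Load 3 — point force P=12 kN at a=6 m (b=L-a=2):
  R_A = Pb²(3a+b)/L³ = 12·2²·(3·6+2)/8³ = 15/8 kN
  M_A = Pab²/L² = 12·6·2²/8² = 9/2 kN·m
  R_B = Pa²(a+3b)/L³ = 12·6²·(6+3·2)/8³ = 81/8 kN
  M_B = -Pa²b/L² = -12·6²·2/8² = -27/2 kN·m
Superposition: R_A = 1189/64 kN, M_A = 1195/48 kN·m, R_B = 1627/64 kN, M_B = -1597/48 kN·m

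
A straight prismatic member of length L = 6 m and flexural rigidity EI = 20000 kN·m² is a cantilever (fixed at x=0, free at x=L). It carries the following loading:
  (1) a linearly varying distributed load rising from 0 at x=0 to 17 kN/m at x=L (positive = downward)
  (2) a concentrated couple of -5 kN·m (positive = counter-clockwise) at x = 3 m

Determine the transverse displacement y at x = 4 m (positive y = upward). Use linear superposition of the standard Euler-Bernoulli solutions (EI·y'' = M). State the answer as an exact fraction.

y(4) = -103471/1800000 m

Load 1 — triangular load w₀=17 kN/m (0→w₀ over full span):
  y_1 = (w₀Lx³/12-w₀L²x²/6-w₀x⁵/(120L))/EI = (17·6·4³/12-17·6²·4²/6-17·4⁵/(120·6))/20000 = -1564/28125 m
Load 2 — applied couple M₀=-5 kN·m at a=3 m (b=L-a=3):
  y_2 = M₀a(2x-a)/(2EI)  [x>a] = (-5)·3·(2·4-3)/(2·20000) = -3/1600 m
Superposition: y = Σ y_i = -103471/1800000 m ≈ -0.057484 m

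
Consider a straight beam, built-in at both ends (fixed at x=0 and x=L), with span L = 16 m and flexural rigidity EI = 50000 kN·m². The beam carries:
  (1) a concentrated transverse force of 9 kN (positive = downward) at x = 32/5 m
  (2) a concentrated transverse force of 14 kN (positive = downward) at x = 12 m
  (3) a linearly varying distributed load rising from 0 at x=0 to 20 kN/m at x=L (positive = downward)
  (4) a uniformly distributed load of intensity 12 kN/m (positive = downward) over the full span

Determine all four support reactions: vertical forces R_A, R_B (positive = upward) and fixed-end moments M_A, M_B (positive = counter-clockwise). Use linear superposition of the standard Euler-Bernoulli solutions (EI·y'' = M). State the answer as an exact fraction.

R_A = 304039/2000 kN, M_A = 343427/750 kN·m, R_B = 445961/2000 kN, M_B = -139331/250 kN·m

Load 1 — point force P=9 kN at a=32/5 m (b=L-a=48/5):
  R_A = Pb²(3a+b)/L³ = 9·(48/5)²·(3·(32/5)+(48/5))/16³ = 729/125 kN
  M_A = Pab²/L² = 9·(32/5)·(48/5)²/16² = 2592/125 kN·m
  R_B = Pa²(a+3b)/L³ = 9·(32/5)²·((32/5)+3·(48/5))/16³ = 396/125 kN
  M_B = -Pa²b/L² = -9·(32/5)²·(48/5)/16² = -1728/125 kN·m
Load 2 — point force P=14 kN at a=12 m (b=L-a=4):
  R_A = Pb²(3a+b)/L³ = 14·4²·(3·12+4)/16³ = 35/16 kN
  M_A = Pab²/L² = 14·12·4²/16² = 21/2 kN·m
  R_B = Pa²(a+3b)/L³ = 14·12²·(12+3·4)/16³ = 189/16 kN
  M_B = -Pa²b/L² = -14·12²·4/16² = -63/2 kN·m
Load 3 — triangular load w₀=20 kN/m (0→w₀ over full span):
  R_A = 3w₀L/20 = 3·20·16/20 = 48 kN
  M_A = w₀L²/30 = 20·16²/30 = 512/3 kN·m
  R_B = 7w₀L/20 = 7·20·16/20 = 112 kN
  M_B = -w₀L²/20 = -20·16²/20 = -256 kN·m
Load 4 — uniform load w=12 kN/m over full span:
  R_A = wL/2 = 12·16/2 = 96 kN
  M_A = wL²/12 = 12·16²/12 = 256 kN·m
  R_B = wL/2 = 12·16/2 = 96 kN
  M_B = -wL²/12 = -12·16²/12 = -256 kN·m
Superposition: R_A = 304039/2000 kN, M_A = 343427/750 kN·m, R_B = 445961/2000 kN, M_B = -139331/250 kN·m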